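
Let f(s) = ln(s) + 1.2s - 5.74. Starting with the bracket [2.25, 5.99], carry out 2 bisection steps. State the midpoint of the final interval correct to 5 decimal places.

3.65250

f(2.250000) = -2.229070, f(5.990000) = 3.238091 (opposite signs)
step 1: m = 4.120000, f(m) = 0.619853 > 0 → root in [2.250000, 4.120000]
step 2: m = 3.185000, f(m) = -0.759548 < 0 → root in [3.185000, 4.120000]
Midpoint of [3.185000, 4.120000] = 3.652500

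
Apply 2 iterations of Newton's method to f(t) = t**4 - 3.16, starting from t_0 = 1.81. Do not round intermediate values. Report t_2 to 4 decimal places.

f'(t) = 4t**3
t_0 = 1.810000: f = 7.572831, f' = 23.718964 → t_1 = 1.810000 - (7.572831)/(23.718964) = 1.490727
t_1 = 1.490727: f = 1.778467, f' = 13.251166 → t_2 = 1.490727 - (1.778467)/(13.251166) = 1.356515

1.3565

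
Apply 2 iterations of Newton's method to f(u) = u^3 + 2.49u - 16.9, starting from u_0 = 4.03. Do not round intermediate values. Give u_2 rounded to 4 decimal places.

f'(u) = 3u^2 + 2.49
u_0 = 4.030000: f = 58.585527, f' = 51.212700 → u_1 = 4.030000 - (58.585527)/(51.212700) = 2.886035
u_1 = 2.886035: f = 14.324589, f' = 27.477597 → u_2 = 2.886035 - (14.324589)/(27.477597) = 2.364716

2.3647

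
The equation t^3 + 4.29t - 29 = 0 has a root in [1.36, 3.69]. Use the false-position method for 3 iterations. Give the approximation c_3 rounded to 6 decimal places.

2.575556

f(1.360000) = -20.650144, f(3.690000) = 37.073509
step 1: c = 2.193538, f(c) = -9.035282 < 0 → new bracket [2.193538, 3.690000]
step 2: c = 2.486778, f(c) = -2.953326 < 0 → new bracket [2.486778, 3.690000]
step 3: c = 2.575556, f(c) = -0.865940 < 0 → new bracket [2.575556, 3.690000]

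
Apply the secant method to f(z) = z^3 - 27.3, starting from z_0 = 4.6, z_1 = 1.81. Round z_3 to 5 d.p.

3.35905

f(z_0) = 70.036000, f(z_1) = -21.370259
z_2 = 1.810000 - (-21.370259)·(1.810000 - 4.600000)/(-21.370259 - (70.036000)) = 2.462286; f(z_2) = -12.371524
z_3 = 2.462286 - (-12.371524)·(2.462286 - 1.810000)/(-12.371524 - (-21.370259)) = 3.359053; f(z_3) = 10.601001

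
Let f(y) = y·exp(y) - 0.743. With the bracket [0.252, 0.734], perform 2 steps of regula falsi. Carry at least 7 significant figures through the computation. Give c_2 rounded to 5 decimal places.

0.45651

False-position update: c = (a·f(b) − b·f(a))/(f(b) − f(a)); replace the endpoint whose sign matches f(c).
f(0.252000) = -0.418778, f(0.734000) = 0.786214
step 1: c = 0.419512, f(c) = -0.104830 < 0 → new bracket [0.419512, 0.734000]
step 2: c = 0.456511, f(c) = -0.022371 < 0 → new bracket [0.456511, 0.734000]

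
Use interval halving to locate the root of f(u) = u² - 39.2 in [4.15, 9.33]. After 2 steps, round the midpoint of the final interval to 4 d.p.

f(4.150000) = -21.977500, f(9.330000) = 47.848900 (opposite signs)
step 1: m = 6.740000, f(m) = 6.227600 > 0 → root in [4.150000, 6.740000]
step 2: m = 5.445000, f(m) = -9.551975 < 0 → root in [5.445000, 6.740000]
Midpoint of [5.445000, 6.740000] = 6.092500

6.0925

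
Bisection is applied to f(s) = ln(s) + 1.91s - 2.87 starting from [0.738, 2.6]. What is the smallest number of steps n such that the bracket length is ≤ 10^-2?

Initial width b − a = 2.6 − 0.738 = 1.862000.
After n steps the width is (b−a)/2^n; need (b−a)/2^n ≤ 10^-2.
So n ≥ log₂(1.862000/10^-2) = log₂(186.2000) ≈ 7.5407.
Hence n = 8.

8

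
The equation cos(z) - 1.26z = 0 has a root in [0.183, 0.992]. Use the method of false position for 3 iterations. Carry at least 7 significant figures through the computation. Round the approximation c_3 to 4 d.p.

0.6375

False-position update: c = (a·f(b) − b·f(a))/(f(b) − f(a)); replace the endpoint whose sign matches f(c).
f(0.183000) = 0.752722, f(0.992000) = -0.702903
step 1: c = 0.601344, f(c) = 0.066882 > 0 → new bracket [0.601344, 0.992000]
step 2: c = 0.635286, f(c) = 0.004442 > 0 → new bracket [0.635286, 0.992000]
step 3: c = 0.637526, f(c) = 0.000288 > 0 → new bracket [0.637526, 0.992000]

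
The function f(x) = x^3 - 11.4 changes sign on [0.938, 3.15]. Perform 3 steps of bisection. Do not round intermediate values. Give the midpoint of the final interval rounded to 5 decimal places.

2.18225

f(0.938000) = -10.574706, f(3.150000) = 19.855875 (opposite signs)
step 1: m = 2.044000, f(m) = -2.860299 < 0 → root in [2.044000, 3.150000]
step 2: m = 2.597000, f(m) = 6.115230 > 0 → root in [2.044000, 2.597000]
step 3: m = 2.320500, f(m) = 1.095243 > 0 → root in [2.044000, 2.320500]
Midpoint of [2.044000, 2.320500] = 2.182250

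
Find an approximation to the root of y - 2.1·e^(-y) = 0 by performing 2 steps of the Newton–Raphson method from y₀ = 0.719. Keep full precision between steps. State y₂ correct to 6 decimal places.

Newton update: y ← y − f(y)/f'(y).
f'(y) = 1 + 2.1·e^(-y)
y_0 = 0.719000: f = -0.304202, f' = 2.023202 → y_1 = 0.719000 - (-0.304202)/(2.023202) = 0.869357
y_1 = 0.869357: f = -0.011007, f' = 1.880364 → y_2 = 0.869357 - (-0.011007)/(1.880364) = 0.875211

0.875211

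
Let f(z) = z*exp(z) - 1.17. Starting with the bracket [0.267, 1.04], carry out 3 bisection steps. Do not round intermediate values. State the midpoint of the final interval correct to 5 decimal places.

f(0.267000) = -0.821287, f(1.040000) = 1.772386 (opposite signs)
step 1: m = 0.653500, f(m) = 0.086195 > 0 → root in [0.267000, 0.653500]
step 2: m = 0.460250, f(m) = -0.440748 < 0 → root in [0.460250, 0.653500]
step 3: m = 0.556875, f(m) = -0.198136 < 0 → root in [0.556875, 0.653500]
Midpoint of [0.556875, 0.653500] = 0.605187

0.60519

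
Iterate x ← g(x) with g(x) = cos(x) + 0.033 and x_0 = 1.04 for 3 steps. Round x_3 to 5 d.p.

x_1 = g(1.040000) = 0.539220
x_2 = g(0.539220) = 0.891109
x_3 = g(0.891109) = 0.661550

0.66155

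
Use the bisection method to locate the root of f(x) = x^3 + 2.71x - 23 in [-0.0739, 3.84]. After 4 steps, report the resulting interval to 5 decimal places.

f(-0.073900) = -23.200673, f(3.840000) = 44.029504 (opposite signs)
step 1: m = 1.883050, f(m) = -11.219870 < 0 → root in [1.883050, 3.840000]
step 2: m = 2.861525, f(m) = 8.185830 > 0 → root in [1.883050, 2.861525]
step 3: m = 2.372287, f(m) = -3.220465 < 0 → root in [2.372287, 2.861525]
step 4: m = 2.616906, f(m) = 2.012909 > 0 → root in [2.372287, 2.616906]

[2.37229, 2.61691]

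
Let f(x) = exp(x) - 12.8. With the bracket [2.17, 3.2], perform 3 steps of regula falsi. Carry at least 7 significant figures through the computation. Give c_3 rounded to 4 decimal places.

2.5395

False-position update: c = (a·f(b) − b·f(a))/(f(b) − f(a)); replace the endpoint whose sign matches f(c).
f(2.170000) = -4.041716, f(3.200000) = 11.732530
step 1: c = 2.433909, f(c) = -1.396628 < 0 → new bracket [2.433909, 3.200000]
step 2: c = 2.515403, f(c) = -0.428409 < 0 → new bracket [2.515403, 3.200000]
step 3: c = 2.539520, f(c) = -0.126414 < 0 → new bracket [2.539520, 3.200000]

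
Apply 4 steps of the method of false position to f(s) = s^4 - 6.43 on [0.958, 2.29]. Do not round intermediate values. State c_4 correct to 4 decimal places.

1.5490

f(0.958000) = -5.587709, f(2.290000) = 21.070585
step 1: c = 1.237194, f(c) = -4.087116 < 0 → new bracket [1.237194, 2.290000]
step 2: c = 1.408232, f(c) = -2.497240 < 0 → new bracket [1.408232, 2.290000]
step 3: c = 1.501664, f(c) = -1.344994 < 0 → new bracket [1.501664, 2.290000]
step 4: c = 1.548967, f(c) = -0.673372 < 0 → new bracket [1.548967, 2.290000]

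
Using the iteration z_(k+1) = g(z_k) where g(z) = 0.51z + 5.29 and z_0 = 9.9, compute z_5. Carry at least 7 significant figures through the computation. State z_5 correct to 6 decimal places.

10.765007

z_1 = g(9.900000) = 10.339000
z_2 = g(10.339000) = 10.562890
z_3 = g(10.562890) = 10.677074
z_4 = g(10.677074) = 10.735308
z_5 = g(10.735308) = 10.765007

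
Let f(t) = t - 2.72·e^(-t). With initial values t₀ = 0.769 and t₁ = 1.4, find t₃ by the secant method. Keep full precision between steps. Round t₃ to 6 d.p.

0.998127

f(t_0) = -0.491656, f(t_1) = 0.729256
t_2 = 1.400000 - (0.729256)·(1.400000 - 0.769000)/(0.729256 - (-0.491656)) = 1.023101; f(t_2) = 0.045319
t_3 = 1.023101 - (0.045319)·(1.023101 - 1.400000)/(0.045319 - (0.729256)) = 0.998127; f(t_3) = -0.004382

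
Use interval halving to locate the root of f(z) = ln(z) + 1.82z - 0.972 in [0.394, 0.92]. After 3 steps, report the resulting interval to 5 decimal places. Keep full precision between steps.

[0.65700, 0.72275]

f(0.394000) = -1.186324, f(0.920000) = 0.619018 (opposite signs)
step 1: m = 0.657000, f(m) = -0.196331 < 0 → root in [0.657000, 0.920000]
step 2: m = 0.788500, f(m) = 0.225447 > 0 → root in [0.657000, 0.788500]
step 3: m = 0.722750, f(m) = 0.018713 > 0 → root in [0.657000, 0.722750]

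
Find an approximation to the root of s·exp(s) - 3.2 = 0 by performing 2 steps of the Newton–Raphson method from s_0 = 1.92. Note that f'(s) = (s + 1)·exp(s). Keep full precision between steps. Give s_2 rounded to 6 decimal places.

1.154031

s_0 = 1.920000: f = 9.896240, f' = 19.917199 → s_1 = 1.920000 - (9.896240)/(19.917199) = 1.423131
s_1 = 1.423131: f = 2.706127, f' = 10.056220 → s_2 = 1.423131 - (2.706127)/(10.056220) = 1.154031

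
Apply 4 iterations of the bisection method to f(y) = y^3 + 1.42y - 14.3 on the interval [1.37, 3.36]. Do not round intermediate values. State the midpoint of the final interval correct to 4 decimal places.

f(1.370000) = -9.783247, f(3.360000) = 28.404256 (opposite signs)
step 1: m = 2.365000, f(m) = 2.286277 > 0 → root in [1.370000, 2.365000]
step 2: m = 1.867500, f(m) = -5.135139 < 0 → root in [1.867500, 2.365000]
step 3: m = 2.116250, f(m) = -1.817270 < 0 → root in [2.116250, 2.365000]
step 4: m = 2.240625, f(m) = 0.130522 > 0 → root in [2.116250, 2.240625]
Midpoint of [2.116250, 2.240625] = 2.178438

2.1784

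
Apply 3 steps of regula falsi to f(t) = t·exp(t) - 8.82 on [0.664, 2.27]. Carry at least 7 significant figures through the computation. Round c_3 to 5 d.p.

1.60877

f(0.664000) = -7.530149, f(2.270000) = 13.152240
step 1: c = 1.248721, f(c) = -4.467109 < 0 → new bracket [1.248721, 2.270000]
step 2: c = 1.507650, f(c) = -2.011294 < 0 → new bracket [1.507650, 2.270000]
step 3: c = 1.608768, f(c) = -0.781544 < 0 → new bracket [1.608768, 2.270000]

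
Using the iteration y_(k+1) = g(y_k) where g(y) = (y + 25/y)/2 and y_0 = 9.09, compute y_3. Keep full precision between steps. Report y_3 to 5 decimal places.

y_1 = g(9.090000) = 5.920138
y_2 = g(5.920138) = 5.071506
y_3 = g(5.071506) = 5.000504

5.00050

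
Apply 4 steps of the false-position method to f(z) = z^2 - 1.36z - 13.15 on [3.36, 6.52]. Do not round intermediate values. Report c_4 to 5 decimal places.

4.36647

f(3.360000) = -6.430000, f(6.520000) = 20.493200
step 1: c = 4.114695, f(c) = -1.815271 < 0 → new bracket [4.114695, 6.520000]
step 2: c = 4.310418, f(c) = -0.432466 < 0 → new bracket [4.310418, 6.520000]
step 3: c = 4.356083, f(c) = -0.098815 < 0 → new bracket [4.356083, 6.520000]
step 4: c = 4.366467, f(c) = -0.022362 < 0 → new bracket [4.366467, 6.520000]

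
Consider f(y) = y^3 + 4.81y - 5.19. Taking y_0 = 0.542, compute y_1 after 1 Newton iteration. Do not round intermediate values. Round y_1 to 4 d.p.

0.9679

f'(y) = 3y^2 + 4.81
y_0 = 0.542000: f = -2.423760, f' = 5.691292 → y_1 = 0.542000 - (-2.423760)/(5.691292) = 0.967872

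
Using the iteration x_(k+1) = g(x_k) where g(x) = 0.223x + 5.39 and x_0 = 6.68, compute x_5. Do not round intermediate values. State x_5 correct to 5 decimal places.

6.93680

x_1 = g(6.680000) = 6.879640
x_2 = g(6.879640) = 6.924160
x_3 = g(6.924160) = 6.934088
x_4 = g(6.934088) = 6.936302
x_5 = g(6.936302) = 6.936795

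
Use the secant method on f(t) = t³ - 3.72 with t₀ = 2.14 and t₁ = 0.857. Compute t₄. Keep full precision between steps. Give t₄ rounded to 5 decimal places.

1.51681

Secant update: t_(k+1) = t_k − f(t_k)·(t_k − t_(k-1))/(f(t_k) − f(t_(k-1))).
f(t_0) = 6.080344, f(t_1) = -3.090577
t_2 = 0.857000 - (-3.090577)·(0.857000 - 2.140000)/(-3.090577 - (6.080344)) = 1.289368; f(t_2) = -1.576466
t_3 = 1.289368 - (-1.576466)·(1.289368 - 0.857000)/(-1.576466 - (-3.090577)) = 1.739541; f(t_3) = 1.543859
t_4 = 1.739541 - (1.543859)·(1.739541 - 1.289368)/(1.543859 - (-1.576466)) = 1.516807; f(t_4) = -0.230279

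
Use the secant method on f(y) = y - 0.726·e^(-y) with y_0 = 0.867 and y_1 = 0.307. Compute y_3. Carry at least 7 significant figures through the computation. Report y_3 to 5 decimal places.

0.45907

f(y_0) = 0.561927, f(y_1) = -0.227082
y_2 = 0.307000 - (-0.227082)·(0.307000 - 0.867000)/(-0.227082 - (0.561927)) = 0.468172; f(y_2) = 0.013590
y_3 = 0.468172 - (0.013590)·(0.468172 - 0.307000)/(0.013590 - (-0.227082)) = 0.459071; f(y_3) = 0.000333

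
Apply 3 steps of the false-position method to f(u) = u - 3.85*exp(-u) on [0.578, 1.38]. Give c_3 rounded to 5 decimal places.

False-position update: c = (a·f(b) − b·f(a))/(f(b) − f(a)); replace the endpoint whose sign matches f(c).
f(0.578000) = -1.581924, f(1.380000) = 0.411423
step 1: c = 1.214469, f(c) = 0.071528 > 0 → new bracket [0.578000, 1.214469]
step 2: c = 1.186935, f(c) = 0.012088 > 0 → new bracket [0.578000, 1.186935]
step 3: c = 1.182317, f(c) = 0.002033 > 0 → new bracket [0.578000, 1.182317]

1.18232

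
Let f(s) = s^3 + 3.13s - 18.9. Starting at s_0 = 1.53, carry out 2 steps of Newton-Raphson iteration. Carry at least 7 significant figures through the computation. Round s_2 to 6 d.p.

2.302814

Newton update: s ← s − f(s)/f'(s).
f'(s) = 3s^2 + 3.13
s_0 = 1.530000: f = -10.529523, f' = 10.152700 → s_1 = 1.530000 - (-10.529523)/(10.152700) = 2.567116
s_1 = 2.567116: f = 6.052574, f' = 22.900247 → s_2 = 2.567116 - (6.052574)/(22.900247) = 2.302814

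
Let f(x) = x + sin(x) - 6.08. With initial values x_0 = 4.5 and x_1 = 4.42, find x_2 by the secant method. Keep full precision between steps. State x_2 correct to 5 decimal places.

f(x_0) = -2.557530, f(x_1) = -2.617558
x_2 = 4.420000 - (-2.617558)·(4.420000 - 4.500000)/(-2.617558 - (-2.557530)) = 7.908456; f(x_2) = 2.826972

7.90846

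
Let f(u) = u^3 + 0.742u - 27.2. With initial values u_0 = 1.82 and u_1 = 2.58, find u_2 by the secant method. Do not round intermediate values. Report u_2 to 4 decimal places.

f(u_0) = -19.820992, f(u_1) = -8.112128
u_2 = 2.580000 - (-8.112128)·(2.580000 - 1.820000)/(-8.112128 - (-19.820992)) = 3.106543; f(u_2) = 5.085080

3.1065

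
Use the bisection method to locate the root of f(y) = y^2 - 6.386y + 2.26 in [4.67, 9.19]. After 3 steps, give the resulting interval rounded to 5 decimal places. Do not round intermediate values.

f(4.670000) = -5.753720, f(9.190000) = 28.028760 (opposite signs)
step 1: m = 6.930000, f(m) = 6.029920 > 0 → root in [4.670000, 6.930000]
step 2: m = 5.800000, f(m) = -1.138800 < 0 → root in [5.800000, 6.930000]
step 3: m = 6.365000, f(m) = 2.126335 > 0 → root in [5.800000, 6.365000]

[5.80000, 6.36500]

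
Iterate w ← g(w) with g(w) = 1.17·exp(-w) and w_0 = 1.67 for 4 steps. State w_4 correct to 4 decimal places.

w_1 = g(1.670000) = 0.220249
w_2 = g(0.220249) = 0.938713
w_3 = g(0.938713) = 0.457623
w_4 = g(0.457623) = 0.740360

0.7404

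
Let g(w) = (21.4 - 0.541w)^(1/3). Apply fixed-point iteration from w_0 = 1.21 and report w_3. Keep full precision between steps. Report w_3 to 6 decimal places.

w_1 = g(1.210000) = 2.747729
w_2 = g(2.747729) = 2.710498
w_3 = g(2.710498) = 2.711411

2.711411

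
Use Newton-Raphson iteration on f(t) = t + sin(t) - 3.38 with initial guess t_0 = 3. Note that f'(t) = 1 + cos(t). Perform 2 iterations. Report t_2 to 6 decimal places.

t_0 = 3.000000: f = -0.238880, f' = 0.010008 → t_1 = 3.000000 - (-0.238880)/(0.010008) = 26.870089
t_1 = 26.870089: f = 24.476251, f' = 0.834218 → t_2 = 26.870089 - (24.476251)/(0.834218) = -2.470266

-2.470266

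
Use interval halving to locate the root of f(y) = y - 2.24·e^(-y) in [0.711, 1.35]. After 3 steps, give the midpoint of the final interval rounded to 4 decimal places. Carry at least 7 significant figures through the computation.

0.9107

f(0.711000) = -0.389182, f(1.350000) = 0.769302 (opposite signs)
step 1: m = 1.030500, f(m) = 0.231204 > 0 → root in [0.711000, 1.030500]
step 2: m = 0.870750, f(m) = -0.066998 < 0 → root in [0.870750, 1.030500]
step 3: m = 0.950625, f(m) = 0.084866 > 0 → root in [0.870750, 0.950625]
Midpoint of [0.870750, 0.950625] = 0.910687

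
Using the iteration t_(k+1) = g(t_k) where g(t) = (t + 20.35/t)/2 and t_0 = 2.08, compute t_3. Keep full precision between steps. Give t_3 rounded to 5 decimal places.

4.51419

t_1 = g(2.080000) = 5.931827
t_2 = g(5.931827) = 4.681237
t_3 = g(4.681237) = 4.514189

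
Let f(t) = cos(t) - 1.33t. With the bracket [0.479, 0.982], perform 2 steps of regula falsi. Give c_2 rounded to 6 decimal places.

0.613744

f(0.479000) = 0.250386, f(0.982000) = -0.750700
step 1: c = 0.604808, f(c) = 0.018217 > 0 → new bracket [0.604808, 0.982000]
step 2: c = 0.613744, f(c) = 0.001218 > 0 → new bracket [0.613744, 0.982000]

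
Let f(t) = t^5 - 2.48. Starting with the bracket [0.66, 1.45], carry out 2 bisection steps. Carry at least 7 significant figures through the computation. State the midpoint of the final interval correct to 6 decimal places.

f(0.660000) = -2.354767, f(1.450000) = 3.929734 (opposite signs)
step 1: m = 1.055000, f(m) = -1.173040 < 0 → root in [1.055000, 1.450000]
step 2: m = 1.252500, f(m) = 0.602398 > 0 → root in [1.055000, 1.252500]
Midpoint of [1.055000, 1.252500] = 1.153750

1.153750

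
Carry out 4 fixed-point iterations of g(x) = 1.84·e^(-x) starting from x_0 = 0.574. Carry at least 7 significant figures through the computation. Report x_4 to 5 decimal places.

x_1 = g(0.574000) = 1.036413
x_2 = g(1.036413) = 0.652694
x_3 = g(0.652694) = 0.957980
x_4 = g(0.957980) = 0.705947

0.70595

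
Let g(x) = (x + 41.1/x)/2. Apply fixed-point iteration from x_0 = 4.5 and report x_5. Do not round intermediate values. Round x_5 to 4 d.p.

x_1 = g(4.500000) = 6.816667
x_2 = g(6.816667) = 6.423003
x_3 = g(6.423003) = 6.410940
x_4 = g(6.410940) = 6.410928
x_5 = g(6.410928) = 6.410928

6.4109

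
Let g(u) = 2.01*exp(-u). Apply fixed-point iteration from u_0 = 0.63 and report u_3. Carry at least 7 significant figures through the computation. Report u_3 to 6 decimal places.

u_1 = g(0.630000) = 1.070510
u_2 = g(1.070510) = 0.689096
u_3 = g(0.689096) = 1.009080

1.009080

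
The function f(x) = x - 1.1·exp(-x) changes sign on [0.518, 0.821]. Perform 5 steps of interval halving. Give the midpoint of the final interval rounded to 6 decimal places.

0.598484

f(0.518000) = -0.137282, f(0.821000) = 0.337009 (opposite signs)
step 1: m = 0.669500, f(m) = 0.106339 > 0 → root in [0.518000, 0.669500]
step 2: m = 0.593750, f(m) = -0.013728 < 0 → root in [0.593750, 0.669500]
step 3: m = 0.631625, f(m) = 0.046725 > 0 → root in [0.593750, 0.631625]
step 4: m = 0.612688, f(m) = 0.016606 > 0 → root in [0.593750, 0.612688]
step 5: m = 0.603219, f(m) = 0.001466 > 0 → root in [0.593750, 0.603219]
Midpoint of [0.593750, 0.603219] = 0.598484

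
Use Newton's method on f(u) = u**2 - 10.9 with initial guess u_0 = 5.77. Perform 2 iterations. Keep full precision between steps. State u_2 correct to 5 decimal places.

f'(u) = 2u
u_0 = 5.770000: f = 22.392900, f' = 11.540000 → u_1 = 5.770000 - (22.392900)/(11.540000) = 3.829541
u_1 = 3.829541: f = 3.765382, f' = 7.659081 → u_2 = 3.829541 - (3.765382)/(7.659081) = 3.337918

3.33792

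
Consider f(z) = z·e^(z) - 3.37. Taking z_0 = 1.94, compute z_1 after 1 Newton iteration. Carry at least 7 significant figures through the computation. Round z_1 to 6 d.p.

1.444858

Newton update: z ← z − f(z)/f'(z).
f'(z) = (z + 1)·e^(z)
z_0 = 1.940000: f = 10.129977, f' = 20.458728 → z_1 = 1.940000 - (10.129977)/(20.458728) = 1.444858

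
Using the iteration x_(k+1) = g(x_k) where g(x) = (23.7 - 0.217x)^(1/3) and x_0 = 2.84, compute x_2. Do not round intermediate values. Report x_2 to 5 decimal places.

2.84725

x_1 = g(2.840000) = 2.847313
x_2 = g(2.847313) = 2.847248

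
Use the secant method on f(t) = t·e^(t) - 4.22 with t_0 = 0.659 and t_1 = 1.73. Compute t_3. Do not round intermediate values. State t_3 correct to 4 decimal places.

1.1663

f(t_0) = -2.946246, f(t_1) = 5.538331
t_2 = 1.730000 - (5.538331)·(1.730000 - 0.659000)/(5.538331 - (-2.946246)) = 1.030902; f(t_2) = -1.329771
t_3 = 1.030902 - (-1.329771)·(1.030902 - 1.730000)/(-1.329771 - (5.538331)) = 1.166258; f(t_3) = -0.476360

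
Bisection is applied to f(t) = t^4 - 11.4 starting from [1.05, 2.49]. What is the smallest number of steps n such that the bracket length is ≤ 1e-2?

Initial width b − a = 2.49 − 1.05 = 1.440000.
After n steps the width is (b−a)/2^n; need (b−a)/2^n ≤ 1e-2.
So n ≥ log₂(1.440000/1e-2) = log₂(144.0000) ≈ 7.1699.
Hence n = 8.

8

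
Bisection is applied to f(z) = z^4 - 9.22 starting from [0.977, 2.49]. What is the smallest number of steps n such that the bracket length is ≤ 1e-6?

Initial width b − a = 2.49 − 0.977 = 1.513000.
After n steps the width is (b−a)/2^n; need (b−a)/2^n ≤ 1e-6.
So n ≥ log₂(1.513000/1e-6) = log₂(1513000.0000) ≈ 20.5290.
Hence n = 21.

21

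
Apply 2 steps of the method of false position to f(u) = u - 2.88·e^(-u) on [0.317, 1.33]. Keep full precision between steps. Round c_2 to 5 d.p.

False-position update: c = (a·f(b) − b·f(a))/(f(b) − f(a)); replace the endpoint whose sign matches f(c).
f(0.317000) = -1.780593, f(1.330000) = 0.568305
step 1: c = 1.084909, f(c) = 0.111664 > 0 → new bracket [0.317000, 1.084909]
step 2: c = 1.039594, f(c) = 0.021232 > 0 → new bracket [0.317000, 1.039594]

1.03959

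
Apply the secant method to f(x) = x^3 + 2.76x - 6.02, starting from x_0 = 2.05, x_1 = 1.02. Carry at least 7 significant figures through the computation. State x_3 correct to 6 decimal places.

f(x_0) = 8.253125, f(x_1) = -2.143592
x_2 = 1.020000 - (-2.143592)·(1.020000 - 2.050000)/(-2.143592 - (8.253125)) = 1.232365; f(x_2) = -0.747050
x_3 = 1.232365 - (-0.747050)·(1.232365 - 1.020000)/(-0.747050 - (-2.143592)) = 1.345965; f(x_3) = 0.133245

1.345965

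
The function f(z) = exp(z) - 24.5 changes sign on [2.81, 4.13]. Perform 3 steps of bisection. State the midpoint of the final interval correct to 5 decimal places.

f(2.810000) = -7.890082, f(4.130000) = 37.677923 (opposite signs)
step 1: m = 3.470000, f(m) = 7.636742 > 0 → root in [2.810000, 3.470000]
step 2: m = 3.140000, f(m) = -1.396133 < 0 → root in [3.140000, 3.470000]
step 3: m = 3.305000, f(m) = 2.748542 > 0 → root in [3.140000, 3.305000]
Midpoint of [3.140000, 3.305000] = 3.222500

3.22250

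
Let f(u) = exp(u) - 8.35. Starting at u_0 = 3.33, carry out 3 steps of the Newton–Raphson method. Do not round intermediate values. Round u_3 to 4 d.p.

Newton update: u ← u − f(u)/f'(u).
f'(u) = exp(u)
u_0 = 3.330000: f = 19.588342, f' = 27.938342 → u_1 = 3.330000 - (19.588342)/(27.938342) = 2.628872
u_1 = 2.628872: f = 5.508135, f' = 13.858135 → u_2 = 2.628872 - (5.508135)/(13.858135) = 2.231407
u_2 = 2.231407: f = 0.962957, f' = 9.312957 → u_3 = 2.231407 - (0.962957)/(9.312957) = 2.128007

2.1280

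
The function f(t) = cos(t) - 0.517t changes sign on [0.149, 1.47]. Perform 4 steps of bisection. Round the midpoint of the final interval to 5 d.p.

f(0.149000) = 0.911887, f(1.470000) = -0.659364 (opposite signs)
step 1: m = 0.809500, f(m) = 0.271349 > 0 → root in [0.809500, 1.470000]
step 2: m = 1.139750, f(m) = -0.171429 < 0 → root in [0.809500, 1.139750]
step 3: m = 0.974625, f(m) = 0.057597 > 0 → root in [0.974625, 1.139750]
step 4: m = 1.057187, f(m) = -0.055242 < 0 → root in [0.974625, 1.057187]
Midpoint of [0.974625, 1.057187] = 1.015906

1.01591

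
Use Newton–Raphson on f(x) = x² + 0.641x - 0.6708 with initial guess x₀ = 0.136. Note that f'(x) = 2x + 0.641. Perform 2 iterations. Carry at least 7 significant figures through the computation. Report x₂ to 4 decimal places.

0.5769

x_0 = 0.136000: f = -0.565128, f' = 0.913000 → x_1 = 0.136000 - (-0.565128)/(0.913000) = 0.754979
x_1 = 0.754979: f = 0.383135, f' = 2.150958 → x_2 = 0.754979 - (0.383135)/(2.150958) = 0.576856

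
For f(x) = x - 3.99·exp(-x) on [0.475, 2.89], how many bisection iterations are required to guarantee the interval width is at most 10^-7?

Initial width b − a = 2.89 − 0.475 = 2.415000.
After n steps the width is (b−a)/2^n; need (b−a)/2^n ≤ 10^-7.
So n ≥ log₂(2.415000/10^-7) = log₂(24150000.0000) ≈ 24.5255.
Hence n = 25.

25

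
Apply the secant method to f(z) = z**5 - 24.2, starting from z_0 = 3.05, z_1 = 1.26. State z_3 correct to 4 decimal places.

f(z_0) = 239.736344, f(z_1) = -21.024203
z_2 = 1.260000 - (-21.024203)·(1.260000 - 3.050000)/(-21.024203 - (239.736344)) = 1.404321; f(z_2) = -18.738241
z_3 = 1.404321 - (-18.738241)·(1.404321 - 1.260000)/(-18.738241 - (-21.024203)) = 2.587337; f(z_3) = 91.748448

2.5873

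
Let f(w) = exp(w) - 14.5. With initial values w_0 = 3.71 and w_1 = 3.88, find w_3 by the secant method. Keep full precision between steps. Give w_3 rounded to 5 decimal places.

f(w_0) = 26.353807, f(w_1) = 33.924215
w_2 = 3.880000 - (33.924215)·(3.880000 - 3.710000)/(33.924215 - (26.353807)) = 3.118203; f(w_2) = 8.105715
w_3 = 3.118203 - (8.105715)·(3.118203 - 3.880000)/(8.105715 - (33.924215)) = 2.879037; f(w_3) = 3.297119

2.87904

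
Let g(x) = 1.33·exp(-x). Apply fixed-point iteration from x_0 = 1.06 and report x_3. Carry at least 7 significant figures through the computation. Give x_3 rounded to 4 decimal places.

0.5748

x_1 = g(1.060000) = 0.460786
x_2 = g(0.460786) = 0.838947
x_3 = g(0.838947) = 0.574780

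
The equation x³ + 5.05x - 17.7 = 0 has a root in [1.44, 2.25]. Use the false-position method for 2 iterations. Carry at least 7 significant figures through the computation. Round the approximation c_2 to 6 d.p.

f(1.440000) = -7.442016, f(2.250000) = 5.053125
step 1: c = 1.922430, f(c) = -0.886930 < 0 → new bracket [1.922430, 2.250000]
step 2: c = 1.971341, f(c) = -0.083736 < 0 → new bracket [1.971341, 2.250000]

1.971341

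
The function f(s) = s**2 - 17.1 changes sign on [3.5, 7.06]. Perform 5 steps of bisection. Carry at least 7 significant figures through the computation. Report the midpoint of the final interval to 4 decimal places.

f(3.500000) = -4.850000, f(7.060000) = 32.743600 (opposite signs)
step 1: m = 5.280000, f(m) = 10.778400 > 0 → root in [3.500000, 5.280000]
step 2: m = 4.390000, f(m) = 2.172100 > 0 → root in [3.500000, 4.390000]
step 3: m = 3.945000, f(m) = -1.536975 < 0 → root in [3.945000, 4.390000]
step 4: m = 4.167500, f(m) = 0.268056 > 0 → root in [3.945000, 4.167500]
step 5: m = 4.056250, f(m) = -0.646836 < 0 → root in [4.056250, 4.167500]
Midpoint of [4.056250, 4.167500] = 4.111875

4.1119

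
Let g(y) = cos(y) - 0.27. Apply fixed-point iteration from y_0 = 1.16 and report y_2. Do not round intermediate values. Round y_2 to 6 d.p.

0.721647

y_1 = g(1.160000) = 0.129340
y_2 = g(0.129340) = 0.721647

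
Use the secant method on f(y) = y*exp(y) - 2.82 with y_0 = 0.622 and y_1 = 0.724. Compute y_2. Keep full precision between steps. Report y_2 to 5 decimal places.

f(y_0) = -1.661432, f(y_1) = -1.326629
y_2 = 0.724000 - (-1.326629)·(0.724000 - 0.622000)/(-1.326629 - (-1.661432)) = 1.128166; f(y_2) = 0.666017

1.12817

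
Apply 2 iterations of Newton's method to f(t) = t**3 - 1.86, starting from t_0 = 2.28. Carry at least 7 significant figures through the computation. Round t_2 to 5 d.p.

f'(t) = 3t**2
t_0 = 2.280000: f = 9.992352, f' = 15.595200 → t_1 = 2.280000 - (9.992352)/(15.595200) = 1.639267
t_1 = 1.639267: f = 2.545036, f' = 8.061593 → t_2 = 1.639267 - (2.545036)/(8.061593) = 1.323569

1.32357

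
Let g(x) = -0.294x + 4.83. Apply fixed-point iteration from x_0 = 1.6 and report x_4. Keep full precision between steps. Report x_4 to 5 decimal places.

x_1 = g(1.600000) = 4.359600
x_2 = g(4.359600) = 3.548278
x_3 = g(3.548278) = 3.786806
x_4 = g(3.786806) = 3.716679

3.71668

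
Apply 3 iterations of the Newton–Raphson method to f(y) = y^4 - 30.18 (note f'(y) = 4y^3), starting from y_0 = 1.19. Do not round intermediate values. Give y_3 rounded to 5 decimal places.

y_0 = 1.190000: f = -28.174661, f' = 6.740636 → y_1 = 1.190000 - (-28.174661)/(6.740636) = 5.369822
y_1 = 5.369822: f = 801.276748, f' = 619.355128 → y_2 = 5.369822 - (801.276748)/(619.355128) = 4.076095
y_2 = 4.076095: f = 245.863243, f' = 270.889912 → y_3 = 4.076095 - (245.863243)/(270.889912) = 3.168482

3.16848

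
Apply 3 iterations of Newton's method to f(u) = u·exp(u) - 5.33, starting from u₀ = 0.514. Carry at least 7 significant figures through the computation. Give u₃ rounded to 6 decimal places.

f'(u) = (u + 1)·exp(u)
u_0 = 0.514000: f = -4.470610, f' = 2.531356 → u_1 = 0.514000 - (-4.470610)/(2.531356) = 2.280093
u_1 = 2.280093: f = 16.963806, f' = 32.071393 → u_2 = 2.280093 - (16.963806)/(32.071393) = 1.751154
u_2 = 1.751154: f = 4.758830, f' = 15.850077 → u_3 = 1.751154 - (4.758830)/(15.850077) = 1.450914

1.450914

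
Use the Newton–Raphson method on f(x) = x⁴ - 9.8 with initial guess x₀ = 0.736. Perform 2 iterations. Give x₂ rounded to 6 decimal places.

5.031020

f'(x) = 4x³
x_0 = 0.736000: f = -9.506565, f' = 1.594753 → x_1 = 0.736000 - (-9.506565)/(1.594753) = 6.697152
x_1 = 6.697152: f = 2001.888192, f' = 1201.518581 → x_2 = 6.697152 - (2001.888192)/(1201.518581) = 5.031020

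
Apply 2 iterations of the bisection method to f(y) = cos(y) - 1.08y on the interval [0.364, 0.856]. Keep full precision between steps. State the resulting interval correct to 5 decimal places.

[0.61000, 0.73300]

f(0.364000) = 0.541360, f(0.856000) = -0.269016 (opposite signs)
step 1: m = 0.610000, f(m) = 0.160848 > 0 → root in [0.610000, 0.856000]
step 2: m = 0.733000, f(m) = -0.048470 < 0 → root in [0.610000, 0.733000]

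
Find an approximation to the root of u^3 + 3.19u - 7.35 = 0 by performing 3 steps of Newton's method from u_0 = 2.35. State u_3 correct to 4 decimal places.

f'(u) = 3u^2 + 3.19
u_0 = 2.350000: f = 13.124375, f' = 19.757500 → u_1 = 2.350000 - (13.124375)/(19.757500) = 1.685727
u_1 = 1.685727: f = 2.817758, f' = 11.715026 → u_2 = 1.685727 - (2.817758)/(11.715026) = 1.445202
u_2 = 1.445202: f = 0.278655, f' = 9.455825 → u_3 = 1.445202 - (0.278655)/(9.455825) = 1.415733

1.4157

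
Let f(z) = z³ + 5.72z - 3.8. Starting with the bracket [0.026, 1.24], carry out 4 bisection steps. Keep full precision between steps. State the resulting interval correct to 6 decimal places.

[0.557125, 0.633000]

f(0.026000) = -3.651262, f(1.240000) = 5.199424 (opposite signs)
step 1: m = 0.633000, f(m) = 0.074396 > 0 → root in [0.026000, 0.633000]
step 2: m = 0.329500, f(m) = -1.879486 < 0 → root in [0.329500, 0.633000]
step 3: m = 0.481250, f(m) = -0.935792 < 0 → root in [0.481250, 0.633000]
step 4: m = 0.557125, f(m) = -0.440320 < 0 → root in [0.557125, 0.633000]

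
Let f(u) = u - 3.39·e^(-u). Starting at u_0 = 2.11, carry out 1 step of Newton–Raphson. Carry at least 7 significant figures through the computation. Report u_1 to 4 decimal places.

f'(u) = 1 + 3.39·e^(-u)
u_0 = 2.110000: f = 1.699003, f' = 1.410997 → u_1 = 2.110000 - (1.699003)/(1.410997) = 0.905884

0.9059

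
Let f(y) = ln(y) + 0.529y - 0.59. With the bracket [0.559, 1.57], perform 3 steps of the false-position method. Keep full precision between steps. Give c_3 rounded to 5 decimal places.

False-position update: c = (a·f(b) − b·f(a))/(f(b) − f(a)); replace the endpoint whose sign matches f(c).
f(0.559000) = -0.875895, f(1.570000) = 0.691606
step 1: c = 1.123931, f(c) = 0.121392 > 0 → new bracket [0.559000, 1.123931]
step 2: c = 1.055166, f(c) = 0.021882 > 0 → new bracket [0.559000, 1.055166]
step 3: c = 1.043073, f(c) = 0.003957 > 0 → new bracket [0.559000, 1.043073]

1.04307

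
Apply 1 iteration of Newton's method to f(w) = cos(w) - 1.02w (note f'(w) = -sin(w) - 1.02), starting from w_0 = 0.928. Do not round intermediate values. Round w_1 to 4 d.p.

0.7373

w_0 = 0.928000: f = -0.347124, f' = -1.820423 → w_1 = 0.928000 - (-0.347124)/(-1.820423) = 0.737317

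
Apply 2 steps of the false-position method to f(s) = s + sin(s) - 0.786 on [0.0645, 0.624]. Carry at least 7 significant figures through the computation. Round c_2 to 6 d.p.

f(0.064500) = -0.657045, f(0.624000) = 0.422286
step 1: c = 0.405097, f(c) = 0.013204 > 0 → new bracket [0.064500, 0.405097]
step 2: c = 0.398387, f(c) = 0.000319 > 0 → new bracket [0.064500, 0.398387]

0.398387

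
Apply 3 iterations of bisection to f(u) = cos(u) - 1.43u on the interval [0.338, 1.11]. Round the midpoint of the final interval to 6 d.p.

0.579250

f(0.338000) = 0.460080, f(1.110000) = -1.142638 (opposite signs)
step 1: m = 0.724000, f(m) = -0.286158 < 0 → root in [0.338000, 0.724000]
step 2: m = 0.531000, f(m) = 0.102971 > 0 → root in [0.531000, 0.724000]
step 3: m = 0.627500, f(m) = -0.087827 < 0 → root in [0.531000, 0.627500]
Midpoint of [0.531000, 0.627500] = 0.579250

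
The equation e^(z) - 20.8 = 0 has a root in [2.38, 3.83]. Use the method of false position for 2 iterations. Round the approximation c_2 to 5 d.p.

2.94819

f(2.380000) = -9.995097, f(3.830000) = 25.262538
step 1: c = 2.791057, f(c) = -4.501765 < 0 → new bracket [2.791057, 3.830000]
step 2: c = 2.948194, f(c) = -1.728521 < 0 → new bracket [2.948194, 3.830000]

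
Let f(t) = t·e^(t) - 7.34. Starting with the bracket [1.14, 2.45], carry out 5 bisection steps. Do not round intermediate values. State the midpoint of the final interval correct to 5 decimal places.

f(1.140000) = -3.775484, f(2.450000) = 21.051449 (opposite signs)
step 1: m = 1.795000, f(m) = 3.464957 > 0 → root in [1.140000, 1.795000]
step 2: m = 1.467500, f(m) = -0.973434 < 0 → root in [1.467500, 1.795000]
step 3: m = 1.631250, f(m) = 0.996109 > 0 → root in [1.467500, 1.631250]
step 4: m = 1.549375, f(m) = -0.044727 < 0 → root in [1.549375, 1.631250]
step 5: m = 1.590313, f(m) = 0.460931 > 0 → root in [1.549375, 1.590313]
Midpoint of [1.549375, 1.590313] = 1.569844

1.56984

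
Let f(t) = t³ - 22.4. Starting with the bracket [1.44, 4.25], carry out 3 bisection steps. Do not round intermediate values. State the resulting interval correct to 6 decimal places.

[2.493750, 2.845000]

f(1.440000) = -19.414016, f(4.250000) = 54.365625 (opposite signs)
step 1: m = 2.845000, f(m) = 0.627501 > 0 → root in [1.440000, 2.845000]
step 2: m = 2.142500, f(m) = -12.565269 < 0 → root in [2.142500, 2.845000]
step 3: m = 2.493750, f(m) = -6.891895 < 0 → root in [2.493750, 2.845000]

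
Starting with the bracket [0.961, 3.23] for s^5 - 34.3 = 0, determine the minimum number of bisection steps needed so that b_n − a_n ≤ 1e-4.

15

Initial width b − a = 3.23 − 0.961 = 2.269000.
After n steps the width is (b−a)/2^n; need (b−a)/2^n ≤ 1e-4.
So n ≥ log₂(2.269000/1e-4) = log₂(22690.0000) ≈ 14.4698.
Hence n = 15.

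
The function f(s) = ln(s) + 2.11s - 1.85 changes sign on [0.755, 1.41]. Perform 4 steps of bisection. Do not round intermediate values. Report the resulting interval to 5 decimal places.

f(0.755000) = -0.537988, f(1.410000) = 1.468690 (opposite signs)
step 1: m = 1.082500, f(m) = 0.513348 > 0 → root in [0.755000, 1.082500]
step 2: m = 0.918750, f(m) = 0.003821 > 0 → root in [0.755000, 0.918750]
step 3: m = 0.836875, f(m) = -0.262274 < 0 → root in [0.836875, 0.918750]
step 4: m = 0.877812, f(m) = -0.128138 < 0 → root in [0.877812, 0.918750]

[0.87781, 0.91875]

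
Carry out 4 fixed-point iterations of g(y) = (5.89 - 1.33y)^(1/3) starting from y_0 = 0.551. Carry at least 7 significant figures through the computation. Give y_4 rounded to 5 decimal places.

1.56116

y_1 = g(0.551000) = 1.727709
y_2 = g(1.727709) = 1.531504
y_3 = g(1.531504) = 1.567726
y_4 = g(1.567726) = 1.561165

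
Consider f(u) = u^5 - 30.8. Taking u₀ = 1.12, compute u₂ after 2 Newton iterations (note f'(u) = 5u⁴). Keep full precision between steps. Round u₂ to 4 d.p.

3.8601

Newton update: u ← u − f(u)/f'(u).
u_0 = 1.120000: f = -29.037658, f' = 7.867597 → u_1 = 1.120000 - (-29.037658)/(7.867597) = 4.810791
u_1 = 4.810791: f = 2546.011280, f' = 2678.157382 → u_2 = 4.810791 - (2546.011280)/(2678.157382) = 3.860134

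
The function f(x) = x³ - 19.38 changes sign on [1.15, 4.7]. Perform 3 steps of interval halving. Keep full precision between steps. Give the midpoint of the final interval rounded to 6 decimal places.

2.703125

f(1.150000) = -17.859125, f(4.700000) = 84.443000 (opposite signs)
step 1: m = 2.925000, f(m) = 5.645203 > 0 → root in [1.150000, 2.925000]
step 2: m = 2.037500, f(m) = -10.921510 < 0 → root in [2.037500, 2.925000]
step 3: m = 2.481250, f(m) = -4.103932 < 0 → root in [2.481250, 2.925000]
Midpoint of [2.481250, 2.925000] = 2.703125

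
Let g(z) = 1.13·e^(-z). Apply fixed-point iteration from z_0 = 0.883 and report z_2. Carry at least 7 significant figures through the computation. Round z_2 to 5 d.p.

z_1 = g(0.883000) = 0.467301
z_2 = g(0.467301) = 0.708162

0.70816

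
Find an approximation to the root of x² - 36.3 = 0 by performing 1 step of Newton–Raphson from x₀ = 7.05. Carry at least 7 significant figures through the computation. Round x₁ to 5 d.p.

f'(x) = 2x
x_0 = 7.050000: f = 13.402500, f' = 14.100000 → x_1 = 7.050000 - (13.402500)/(14.100000) = 6.099468

6.09947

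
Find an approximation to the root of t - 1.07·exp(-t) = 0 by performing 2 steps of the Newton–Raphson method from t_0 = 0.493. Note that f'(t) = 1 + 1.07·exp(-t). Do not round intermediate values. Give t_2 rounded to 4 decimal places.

0.5920

Newton update: t ← t − f(t)/f'(t).
t_0 = 0.493000: f = -0.160547, f' = 1.653547 → t_1 = 0.493000 - (-0.160547)/(1.653547) = 0.590092
t_1 = 0.590092: f = -0.002983, f' = 1.593075 → t_2 = 0.590092 - (-0.002983)/(1.593075) = 0.591965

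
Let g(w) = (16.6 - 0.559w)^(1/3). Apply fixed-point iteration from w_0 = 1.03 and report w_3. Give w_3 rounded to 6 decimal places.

w_1 = g(1.030000) = 2.521113
w_2 = g(2.521113) = 2.476619
w_3 = g(2.476619) = 2.477970

2.477970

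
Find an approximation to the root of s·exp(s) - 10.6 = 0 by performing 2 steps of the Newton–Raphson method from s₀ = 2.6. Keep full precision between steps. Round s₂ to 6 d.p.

f'(s) = (s + 1)·exp(s)
s_0 = 2.600000: f = 24.405719, f' = 48.469457 → s_1 = 2.600000 - (24.405719)/(48.469457) = 2.096472
s_1 = 2.096472: f = 6.459858, f' = 25.197270 → s_2 = 2.096472 - (6.459858)/(25.197270) = 1.840101

1.840101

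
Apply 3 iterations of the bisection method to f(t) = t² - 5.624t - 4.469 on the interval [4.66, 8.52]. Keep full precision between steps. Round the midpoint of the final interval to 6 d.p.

f(4.660000) = -8.961240, f(8.520000) = 20.204920 (opposite signs)
step 1: m = 6.590000, f(m) = 1.896940 > 0 → root in [4.660000, 6.590000]
step 2: m = 5.625000, f(m) = -4.463375 < 0 → root in [5.625000, 6.590000]
step 3: m = 6.107500, f(m) = -1.516024 < 0 → root in [6.107500, 6.590000]
Midpoint of [6.107500, 6.590000] = 6.348750

6.348750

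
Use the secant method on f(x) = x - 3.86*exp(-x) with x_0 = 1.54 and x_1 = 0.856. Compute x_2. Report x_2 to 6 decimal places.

f(x_0) = 0.712489, f(x_1) = -0.783952
x_2 = 0.856000 - (-0.783952)·(0.856000 - 1.540000)/(-0.783952 - (0.712489)) = 1.214332; f(x_2) = 0.068267

1.214332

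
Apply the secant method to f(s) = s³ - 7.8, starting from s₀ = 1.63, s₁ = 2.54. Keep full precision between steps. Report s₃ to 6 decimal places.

f(s_0) = -3.469253, f(s_1) = 8.587064
s_2 = 2.540000 - (8.587064)·(2.540000 - 1.630000)/(8.587064 - (-3.469253)) = 1.891856; f(s_2) = -1.028821
s_3 = 1.891856 - (-1.028821)·(1.891856 - 2.540000)/(-1.028821 - (8.587064)) = 1.961202; f(s_3) = -0.256600

1.961202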